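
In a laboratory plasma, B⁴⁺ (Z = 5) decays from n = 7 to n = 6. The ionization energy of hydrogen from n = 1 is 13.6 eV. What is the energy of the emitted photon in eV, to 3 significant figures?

The Bohr energies scale as Z², so for Z = 5: E_n = −340.0/n² eV.
E_7 = −340.0/49 = −6.939 eV and E_6 = −340.0/36 = −9.444 eV.
The photon energy is |E_7 − E_6| = 2.51 eV.

2.51 eV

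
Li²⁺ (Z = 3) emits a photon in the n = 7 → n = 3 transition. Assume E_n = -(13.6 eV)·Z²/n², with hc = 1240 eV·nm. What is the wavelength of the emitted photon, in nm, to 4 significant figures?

111.7 nm

For Z = 3 the level energies scale as Z², so the effective Rydberg energy is 13.6 × 9 = 122.4 eV.
ΔE = 122.4 × (1/3² − 1/7²) = 122.4 × 0.09070 = 11.10 eV.
λ = hc/ΔE = 1240 / 11.10 = 111.7 nm.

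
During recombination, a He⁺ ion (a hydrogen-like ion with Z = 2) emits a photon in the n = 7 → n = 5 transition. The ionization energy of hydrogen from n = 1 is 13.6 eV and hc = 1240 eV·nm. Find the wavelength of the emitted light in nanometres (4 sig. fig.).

For Z = 2 the level energies scale as Z², so the effective Rydberg energy is 13.6 × 4 = 54.40 eV.
ΔE = 54.40 × (1/5² − 1/7²) = 54.40 × 0.01959 = 1.066 eV.
λ = hc/ΔE = 1240 / 1.066 = 1163 nm.

1163 nm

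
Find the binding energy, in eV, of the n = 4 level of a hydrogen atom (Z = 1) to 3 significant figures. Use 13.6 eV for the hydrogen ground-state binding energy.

0.850 eV

E_4 = −13.60/16 = −0.850 eV, so ionization (to E = 0) requires 0.850 eV.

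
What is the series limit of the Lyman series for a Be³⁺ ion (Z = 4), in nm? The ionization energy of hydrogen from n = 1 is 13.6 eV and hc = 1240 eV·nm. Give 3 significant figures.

The Lyman series has lower level n_f = 1; the series limit corresponds to n_i → ∞.
ΔE_max = 13.6 × 16 / 1² = 217.6 eV.
λ_min = 1240 / 217.6 = 5.70 nm.

5.70 nm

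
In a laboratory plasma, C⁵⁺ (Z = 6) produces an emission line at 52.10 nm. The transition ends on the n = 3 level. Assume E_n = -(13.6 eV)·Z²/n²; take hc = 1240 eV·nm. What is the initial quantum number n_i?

The photon energy is ΔE = hc/λ = 1240 / 52.10 = 23.80 eV.
With Z = 6, ΔE = 489.6 × (1/n_f² − 1/n_i²), so 1/n_f² − 1/n_i² = 0.04861.
With n_f = 3: 1/n_i² = 1/9 − 0.04861 = 0.06250, so n_i ≈ 4.00.

n_i = 4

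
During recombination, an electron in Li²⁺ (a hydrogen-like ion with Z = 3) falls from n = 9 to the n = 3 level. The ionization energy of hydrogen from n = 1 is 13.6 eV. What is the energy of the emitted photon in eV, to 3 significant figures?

12.1 eV

The Bohr energies scale as Z², so for Z = 3: E_n = −122.4/n² eV.
E_9 = −122.4/81 = −1.511 eV and E_3 = −122.4/9 = −13.60 eV.
The photon energy is |E_9 − E_3| = 12.1 eV.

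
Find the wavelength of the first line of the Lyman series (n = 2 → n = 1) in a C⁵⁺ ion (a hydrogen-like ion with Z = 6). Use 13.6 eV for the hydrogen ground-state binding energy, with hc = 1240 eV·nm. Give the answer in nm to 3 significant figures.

The Lyman series terminates on n_f = 1; the first line has n_i = 1+1 = 2.
ΔE = 489.6 × (1/1² − 1/2²) = 367.2 eV.
λ = 1240 / 367.2 = 3.38 nm.

3.38 nm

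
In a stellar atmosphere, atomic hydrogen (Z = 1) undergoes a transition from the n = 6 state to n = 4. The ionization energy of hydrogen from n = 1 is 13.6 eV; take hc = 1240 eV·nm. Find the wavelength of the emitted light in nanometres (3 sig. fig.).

ΔE = 13.60 × (1/4² − 1/6²) = 13.60 × 0.03472 = 0.4722 eV.
λ = hc/ΔE = 1240 / 0.4722 = 2630 nm.

2630 nm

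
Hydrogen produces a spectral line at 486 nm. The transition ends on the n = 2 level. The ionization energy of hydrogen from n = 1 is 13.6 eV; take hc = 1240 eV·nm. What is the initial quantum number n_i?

The photon energy is ΔE = hc/λ = 1240 / 486 = 2.551 eV.
With Z = 1, ΔE = 13.60 × (1/n_f² − 1/n_i²), so 1/n_f² − 1/n_i² = 0.1876.
With n_f = 2: 1/n_i² = 1/4 − 0.1876 = 0.06239, so n_i ≈ 4.00.

n_i = 4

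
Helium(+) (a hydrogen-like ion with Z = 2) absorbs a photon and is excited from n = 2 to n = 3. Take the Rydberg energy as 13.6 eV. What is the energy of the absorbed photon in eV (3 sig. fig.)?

The Bohr energies scale as Z², so for Z = 2: E_n = −54.40/n² eV.
E_3 = −54.40/9 = −6.044 eV and E_2 = −54.40/4 = −13.60 eV.
The photon energy is |E_3 − E_2| = 7.56 eV.

7.56 eV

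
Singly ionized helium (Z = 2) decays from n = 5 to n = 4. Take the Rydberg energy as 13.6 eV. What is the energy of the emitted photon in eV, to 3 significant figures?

1.22 eV

The Bohr energies scale as Z², so for Z = 2: E_n = −54.40/n² eV.
E_5 = −54.40/25 = −2.176 eV and E_4 = −54.40/16 = −3.400 eV.
The photon energy is |E_5 − E_4| = 1.22 eV.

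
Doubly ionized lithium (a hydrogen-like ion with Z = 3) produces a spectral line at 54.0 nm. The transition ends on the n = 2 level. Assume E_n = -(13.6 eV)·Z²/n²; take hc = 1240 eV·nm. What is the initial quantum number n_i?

n_i = 4

The photon energy is ΔE = hc/λ = 1240 / 54.0 = 22.96 eV.
With Z = 3, ΔE = 122.4 × (1/n_f² − 1/n_i²), so 1/n_f² − 1/n_i² = 0.1876.
With n_f = 2: 1/n_i² = 1/4 − 0.1876 = 0.06239, so n_i ≈ 4.00.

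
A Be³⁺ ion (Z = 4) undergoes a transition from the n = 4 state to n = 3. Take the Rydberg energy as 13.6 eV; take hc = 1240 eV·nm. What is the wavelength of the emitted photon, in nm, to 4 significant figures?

117.2 nm

For Z = 4 the level energies scale as Z², so the effective Rydberg energy is 13.6 × 16 = 217.6 eV.
ΔE = 217.6 × (1/3² − 1/4²) = 217.6 × 0.04861 = 10.58 eV.
λ = hc/ΔE = 1240 / 10.58 = 117.2 nm.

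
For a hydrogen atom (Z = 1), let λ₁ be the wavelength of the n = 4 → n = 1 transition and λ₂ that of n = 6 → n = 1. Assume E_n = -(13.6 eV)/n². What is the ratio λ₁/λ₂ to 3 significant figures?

λ ∝ 1/ΔE ∝ 1/(1/n_f² − 1/n_i²), and the Z² and hc factors cancel in the ratio.
λ₁/λ₂ = (1/1² − 1/6²)/(1/1² − 1/4²) = 0.9722/0.9375 = 1.04.

1.04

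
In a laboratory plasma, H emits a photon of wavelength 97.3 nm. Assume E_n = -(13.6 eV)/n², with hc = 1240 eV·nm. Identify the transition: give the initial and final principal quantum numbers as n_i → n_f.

n_i = 4, n_f = 1

The photon energy is ΔE = hc/λ = 1240 / 97.3 = 12.74 eV.
With Z = 1, ΔE = 13.60 × (1/n_f² − 1/n_i²), so 1/n_f² − 1/n_i² = 0.9371.
Trying n_f = 1 gives 1/n_i² = 0.06293, i.e. n_i ≈ 4; this pair matches.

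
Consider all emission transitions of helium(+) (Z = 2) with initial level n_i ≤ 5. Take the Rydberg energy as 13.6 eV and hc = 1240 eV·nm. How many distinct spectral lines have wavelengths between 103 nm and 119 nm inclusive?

1

Enumerate all n_i → n_f pairs with 1 ≤ n_f < n_i ≤ 5 and compute λ = 1240 / [13.6·4·(1/n_f² − 1/n_i²)].
Lines falling in [103, 119] nm: 5→2 (108.5 nm).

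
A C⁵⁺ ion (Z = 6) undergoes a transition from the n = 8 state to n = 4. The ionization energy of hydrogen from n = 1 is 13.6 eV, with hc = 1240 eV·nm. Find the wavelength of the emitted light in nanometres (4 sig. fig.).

For Z = 6 the level energies scale as Z², so the effective Rydberg energy is 13.6 × 36 = 489.6 eV.
ΔE = 489.6 × (1/4² − 1/8²) = 489.6 × 0.04688 = 22.95 eV.
λ = hc/ΔE = 1240 / 22.95 = 54.03 nm.

54.03 nm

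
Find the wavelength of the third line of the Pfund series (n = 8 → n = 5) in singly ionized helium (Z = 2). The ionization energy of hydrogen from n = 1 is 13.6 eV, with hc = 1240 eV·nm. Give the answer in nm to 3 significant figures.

935 nm

The Pfund series terminates on n_f = 5; the third line has n_i = 5+3 = 8.
ΔE = 54.40 × (1/5² − 1/8²) = 1.326 eV.
λ = 1240 / 1.326 = 935 nm.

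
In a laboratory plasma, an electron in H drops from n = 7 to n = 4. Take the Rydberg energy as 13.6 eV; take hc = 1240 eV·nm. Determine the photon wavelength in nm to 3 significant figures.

ΔE = 13.60 × (1/4² − 1/7²) = 13.60 × 0.04209 = 0.5724 eV.
λ = hc/ΔE = 1240 / 0.5724 = 2170 nm.

2170 nm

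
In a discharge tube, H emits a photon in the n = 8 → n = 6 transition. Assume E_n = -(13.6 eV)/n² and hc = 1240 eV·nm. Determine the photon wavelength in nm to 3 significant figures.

7500 nm

ΔE = 13.60 × (1/6² − 1/8²) = 13.60 × 0.01215 = 0.1653 eV.
λ = hc/ΔE = 1240 / 0.1653 = 7500 nm.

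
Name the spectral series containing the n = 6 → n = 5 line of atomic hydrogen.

Pfund

The series is set by the lower level: n_f = 5 is the Pfund series.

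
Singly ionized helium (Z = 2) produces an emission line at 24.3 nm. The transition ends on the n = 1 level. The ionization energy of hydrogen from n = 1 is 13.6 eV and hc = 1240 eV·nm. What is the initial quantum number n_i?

n_i = 4

The photon energy is ΔE = hc/λ = 1240 / 24.3 = 51.03 eV.
With Z = 2, ΔE = 54.40 × (1/n_f² − 1/n_i²), so 1/n_f² − 1/n_i² = 0.9380.
With n_f = 1: 1/n_i² = 1/1 − 0.9380 = 0.06197, so n_i ≈ 4.02.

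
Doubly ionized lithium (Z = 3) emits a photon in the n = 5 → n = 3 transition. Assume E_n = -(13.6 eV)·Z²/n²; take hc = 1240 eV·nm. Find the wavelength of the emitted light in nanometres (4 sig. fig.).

For Z = 3 the level energies scale as Z², so the effective Rydberg energy is 13.6 × 9 = 122.4 eV.
ΔE = 122.4 × (1/3² − 1/5²) = 122.4 × 0.07111 = 8.704 eV.
λ = hc/ΔE = 1240 / 8.704 = 142.5 nm.

142.5 nm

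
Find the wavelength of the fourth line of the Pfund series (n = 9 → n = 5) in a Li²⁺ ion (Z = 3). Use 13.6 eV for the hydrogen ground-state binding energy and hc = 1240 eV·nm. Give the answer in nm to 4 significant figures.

The Pfund series terminates on n_f = 5; the fourth line has n_i = 5+4 = 9.
ΔE = 122.4 × (1/5² − 1/9²) = 3.385 eV.
λ = 1240 / 3.385 = 366.3 nm.

366.3 nm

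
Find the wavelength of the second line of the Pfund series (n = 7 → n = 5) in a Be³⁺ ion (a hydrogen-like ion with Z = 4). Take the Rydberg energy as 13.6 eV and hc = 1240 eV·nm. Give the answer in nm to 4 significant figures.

290.9 nm

The Pfund series terminates on n_f = 5; the second line has n_i = 5+2 = 7.
ΔE = 217.6 × (1/5² − 1/7²) = 4.263 eV.
λ = 1240 / 4.263 = 290.9 nm.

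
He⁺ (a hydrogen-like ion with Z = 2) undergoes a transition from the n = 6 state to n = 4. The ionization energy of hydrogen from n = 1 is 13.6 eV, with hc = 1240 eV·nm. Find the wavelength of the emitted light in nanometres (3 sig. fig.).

For Z = 2 the level energies scale as Z², so the effective Rydberg energy is 13.6 × 4 = 54.40 eV.
ΔE = 54.40 × (1/4² − 1/6²) = 54.40 × 0.03472 = 1.889 eV.
λ = hc/ΔE = 1240 / 1.889 = 656 nm.

656 nm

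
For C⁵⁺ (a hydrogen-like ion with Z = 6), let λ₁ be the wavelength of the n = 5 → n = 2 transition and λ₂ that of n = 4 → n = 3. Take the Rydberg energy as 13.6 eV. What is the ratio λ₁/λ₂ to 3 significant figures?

λ ∝ 1/ΔE ∝ 1/(1/n_f² − 1/n_i²), and the Z² and hc factors cancel in the ratio.
λ₁/λ₂ = (1/3² − 1/4²)/(1/2² − 1/5²) = 0.04861/0.2100 = 0.231.

0.231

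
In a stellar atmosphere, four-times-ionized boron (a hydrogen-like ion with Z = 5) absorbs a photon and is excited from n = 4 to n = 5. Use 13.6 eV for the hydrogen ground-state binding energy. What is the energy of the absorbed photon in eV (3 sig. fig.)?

7.65 eV

The Bohr energies scale as Z², so for Z = 5: E_n = −340.0/n² eV.
E_5 = −340.0/25 = −13.60 eV and E_4 = −340.0/16 = −21.25 eV.
The photon energy is |E_5 − E_4| = 7.65 eV.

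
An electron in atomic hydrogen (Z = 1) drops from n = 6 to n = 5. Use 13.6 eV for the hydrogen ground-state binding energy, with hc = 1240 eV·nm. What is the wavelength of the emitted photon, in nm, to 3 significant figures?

ΔE = 13.60 × (1/5² − 1/6²) = 13.60 × 0.01222 = 0.1662 eV.
λ = hc/ΔE = 1240 / 0.1662 = 7460 nm.
This line belongs to the Pfund series.

7460 nm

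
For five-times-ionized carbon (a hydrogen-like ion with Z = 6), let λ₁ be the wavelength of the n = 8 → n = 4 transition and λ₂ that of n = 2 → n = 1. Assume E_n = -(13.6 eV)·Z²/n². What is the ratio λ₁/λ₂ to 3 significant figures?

16.0

λ ∝ 1/ΔE ∝ 1/(1/n_f² − 1/n_i²), and the Z² and hc factors cancel in the ratio.
λ₁/λ₂ = (1/1² − 1/2²)/(1/4² − 1/8²) = 0.7500/0.04688 = 16.0.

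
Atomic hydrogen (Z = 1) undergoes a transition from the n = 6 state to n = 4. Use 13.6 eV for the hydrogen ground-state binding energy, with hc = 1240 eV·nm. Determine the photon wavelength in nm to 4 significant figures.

2626 nm

ΔE = 13.60 × (1/4² − 1/6²) = 13.60 × 0.03472 = 0.4722 eV.
λ = hc/ΔE = 1240 / 0.4722 = 2626 nm.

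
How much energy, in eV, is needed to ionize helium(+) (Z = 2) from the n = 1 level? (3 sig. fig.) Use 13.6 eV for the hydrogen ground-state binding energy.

54.4 eV

E_n = −13.6 Z²/n² = −54.40/n² eV for Z = 2.
E_1 = −54.40/1 = −54.4 eV, so ionization (to E = 0) requires 54.4 eV.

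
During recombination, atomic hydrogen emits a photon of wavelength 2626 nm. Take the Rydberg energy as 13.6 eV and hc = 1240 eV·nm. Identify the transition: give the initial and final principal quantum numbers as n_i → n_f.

n_i = 6, n_f = 4

The photon energy is ΔE = hc/λ = 1240 / 2626 = 0.4722 eV.
With Z = 1, ΔE = 13.60 × (1/n_f² − 1/n_i²), so 1/n_f² − 1/n_i² = 0.03472.
Trying n_f = 4 gives 1/n_i² = 0.02778, i.e. n_i ≈ 6; this pair matches.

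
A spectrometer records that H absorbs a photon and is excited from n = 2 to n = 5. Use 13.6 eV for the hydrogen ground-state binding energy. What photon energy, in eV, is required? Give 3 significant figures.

E_5 = −13.60/25 = −0.5440 eV and E_2 = −13.60/4 = −3.400 eV.
The photon energy is |E_5 − E_2| = 2.86 eV.

2.86 eV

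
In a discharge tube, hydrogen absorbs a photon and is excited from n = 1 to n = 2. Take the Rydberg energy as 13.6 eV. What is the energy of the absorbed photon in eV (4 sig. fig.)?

E_2 = −13.60/4 = −3.400 eV and E_1 = −13.60/1 = −13.60 eV.
The photon energy is |E_2 − E_1| = 10.20 eV.

10.20 eV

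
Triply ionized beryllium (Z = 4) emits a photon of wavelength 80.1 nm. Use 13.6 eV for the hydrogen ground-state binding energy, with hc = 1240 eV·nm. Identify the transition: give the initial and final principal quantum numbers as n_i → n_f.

The photon energy is ΔE = hc/λ = 1240 / 80.1 = 15.48 eV.
With Z = 4, ΔE = 217.6 × (1/n_f² − 1/n_i²), so 1/n_f² − 1/n_i² = 0.07114.
Trying n_f = 3 gives 1/n_i² = 0.03997, i.e. n_i ≈ 5; this pair matches.

n_i = 5, n_f = 3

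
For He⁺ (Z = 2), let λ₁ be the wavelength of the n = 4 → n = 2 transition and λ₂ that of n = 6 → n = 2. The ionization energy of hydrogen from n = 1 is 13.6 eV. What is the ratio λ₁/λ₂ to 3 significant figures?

1.19

λ ∝ 1/ΔE ∝ 1/(1/n_f² − 1/n_i²), and the Z² and hc factors cancel in the ratio.
λ₁/λ₂ = (1/2² − 1/6²)/(1/2² − 1/4²) = 0.2222/0.1875 = 1.19.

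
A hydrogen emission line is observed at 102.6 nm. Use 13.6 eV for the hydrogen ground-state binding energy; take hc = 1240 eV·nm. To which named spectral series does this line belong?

ΔE = 1240/102.6 = 12.09 eV.
This matches 13.6 × (1/1² − 1/3²), so n_f = 1: the Lyman series.

Lyman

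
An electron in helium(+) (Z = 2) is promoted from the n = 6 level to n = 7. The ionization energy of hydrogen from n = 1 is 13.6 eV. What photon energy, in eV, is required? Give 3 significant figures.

The Bohr energies scale as Z², so for Z = 2: E_n = −54.40/n² eV.
E_7 = −54.40/49 = −1.110 eV and E_6 = −54.40/36 = −1.511 eV.
The photon energy is |E_7 − E_6| = 0.401 eV.

0.401 eV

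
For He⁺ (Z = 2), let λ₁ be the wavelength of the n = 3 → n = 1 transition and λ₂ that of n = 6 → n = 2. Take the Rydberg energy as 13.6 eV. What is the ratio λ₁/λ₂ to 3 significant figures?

λ ∝ 1/ΔE ∝ 1/(1/n_f² − 1/n_i²), and the Z² and hc factors cancel in the ratio.
λ₁/λ₂ = (1/2² − 1/6²)/(1/1² − 1/3²) = 0.2222/0.8889 = 0.250.

0.250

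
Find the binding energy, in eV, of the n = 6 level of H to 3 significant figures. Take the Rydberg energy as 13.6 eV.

E_6 = −13.60/36 = −0.378 eV, so ionization (to E = 0) requires 0.378 eV.

0.378 eV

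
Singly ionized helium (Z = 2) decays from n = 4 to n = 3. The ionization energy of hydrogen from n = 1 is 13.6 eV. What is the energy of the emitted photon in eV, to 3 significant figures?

The Bohr energies scale as Z², so for Z = 2: E_n = −54.40/n² eV.
E_4 = −54.40/16 = −3.400 eV and E_3 = −54.40/9 = −6.044 eV.
The photon energy is |E_4 − E_3| = 2.64 eV.

2.64 eV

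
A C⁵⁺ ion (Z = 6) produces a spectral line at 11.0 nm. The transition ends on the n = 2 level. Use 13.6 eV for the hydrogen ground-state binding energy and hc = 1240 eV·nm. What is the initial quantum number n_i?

n_i = 7

The photon energy is ΔE = hc/λ = 1240 / 11.0 = 112.7 eV.
With Z = 6, ΔE = 489.6 × (1/n_f² − 1/n_i²), so 1/n_f² − 1/n_i² = 0.2302.
With n_f = 2: 1/n_i² = 1/4 − 0.2302 = 0.01976, so n_i ≈ 7.11.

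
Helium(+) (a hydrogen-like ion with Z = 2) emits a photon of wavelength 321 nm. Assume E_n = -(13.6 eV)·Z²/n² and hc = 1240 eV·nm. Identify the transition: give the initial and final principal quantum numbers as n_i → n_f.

n_i = 5, n_f = 3

The photon energy is ΔE = hc/λ = 1240 / 321 = 3.863 eV.
With Z = 2, ΔE = 54.40 × (1/n_f² − 1/n_i²), so 1/n_f² − 1/n_i² = 0.07101.
Trying n_f = 3 gives 1/n_i² = 0.04010, i.e. n_i ≈ 5; this pair matches.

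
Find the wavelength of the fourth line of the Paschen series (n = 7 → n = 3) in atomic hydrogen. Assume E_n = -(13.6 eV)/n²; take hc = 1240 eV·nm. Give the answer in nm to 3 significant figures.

The Paschen series terminates on n_f = 3; the fourth line has n_i = 3+4 = 7.
ΔE = 13.60 × (1/3² − 1/7²) = 1.234 eV.
λ = 1240 / 1.234 = 1010 nm.

1010 nm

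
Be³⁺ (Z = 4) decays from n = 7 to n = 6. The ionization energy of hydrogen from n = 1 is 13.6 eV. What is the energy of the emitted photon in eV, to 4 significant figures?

The Bohr energies scale as Z², so for Z = 4: E_n = −217.6/n² eV.
E_7 = −217.6/49 = −4.441 eV and E_6 = −217.6/36 = −6.044 eV.
The photon energy is |E_7 − E_6| = 1.604 eV.

1.604 eV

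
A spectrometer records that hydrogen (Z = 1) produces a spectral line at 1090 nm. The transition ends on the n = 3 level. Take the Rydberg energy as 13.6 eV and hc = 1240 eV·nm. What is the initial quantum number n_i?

n_i = 6

The photon energy is ΔE = hc/λ = 1240 / 1090 = 1.138 eV.
With Z = 1, ΔE = 13.60 × (1/n_f² − 1/n_i²), so 1/n_f² − 1/n_i² = 0.08365.
With n_f = 3: 1/n_i² = 1/9 − 0.08365 = 0.02746, so n_i ≈ 6.03.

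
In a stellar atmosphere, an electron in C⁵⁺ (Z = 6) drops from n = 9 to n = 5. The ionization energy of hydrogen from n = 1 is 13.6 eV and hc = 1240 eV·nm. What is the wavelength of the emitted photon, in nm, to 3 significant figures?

91.6 nm

For Z = 6 the level energies scale as Z², so the effective Rydberg energy is 13.6 × 36 = 489.6 eV.
ΔE = 489.6 × (1/5² − 1/9²) = 489.6 × 0.02765 = 13.54 eV.
λ = hc/ΔE = 1240 / 13.54 = 91.6 nm.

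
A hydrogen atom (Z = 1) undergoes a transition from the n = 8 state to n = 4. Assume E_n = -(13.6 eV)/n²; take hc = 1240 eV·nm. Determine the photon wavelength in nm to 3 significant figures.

1950 nm

ΔE = 13.60 × (1/4² − 1/8²) = 13.60 × 0.04688 = 0.6375 eV.
λ = hc/ΔE = 1240 / 0.6375 = 1950 nm.
This line belongs to the Brackett series.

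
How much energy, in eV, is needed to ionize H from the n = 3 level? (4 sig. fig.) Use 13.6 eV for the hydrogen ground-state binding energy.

E_3 = −13.60/9 = −1.511 eV, so ionization (to E = 0) requires 1.511 eV.

1.511 eV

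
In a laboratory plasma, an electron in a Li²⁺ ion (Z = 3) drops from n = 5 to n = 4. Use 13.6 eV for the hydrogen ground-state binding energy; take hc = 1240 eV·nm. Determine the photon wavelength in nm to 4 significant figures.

For Z = 3 the level energies scale as Z², so the effective Rydberg energy is 13.6 × 9 = 122.4 eV.
ΔE = 122.4 × (1/4² − 1/5²) = 122.4 × 0.02250 = 2.754 eV.
λ = hc/ΔE = 1240 / 2.754 = 450.3 nm.

450.3 nm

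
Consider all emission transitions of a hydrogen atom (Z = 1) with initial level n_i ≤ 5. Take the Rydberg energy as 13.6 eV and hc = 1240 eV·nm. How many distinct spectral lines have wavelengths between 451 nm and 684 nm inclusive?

Enumerate all n_i → n_f pairs with 1 ≤ n_f < n_i ≤ 5 and compute λ = 1240 / [13.6·1·(1/n_f² − 1/n_i²)].
Lines falling in [451, 684] nm: 4→2 (486.3 nm), 3→2 (656.5 nm).

2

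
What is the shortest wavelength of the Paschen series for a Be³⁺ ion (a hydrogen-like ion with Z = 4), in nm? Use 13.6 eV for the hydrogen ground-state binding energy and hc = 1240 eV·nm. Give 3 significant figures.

The Paschen series has lower level n_f = 3; the series limit corresponds to n_i → ∞.
ΔE_max = 13.6 × 16 / 3² = 24.18 eV.
λ_min = 1240 / 24.18 = 51.3 nm.

51.3 nm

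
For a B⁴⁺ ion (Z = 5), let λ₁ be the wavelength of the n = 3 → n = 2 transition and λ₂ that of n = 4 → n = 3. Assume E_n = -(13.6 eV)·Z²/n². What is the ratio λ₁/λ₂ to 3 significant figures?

λ ∝ 1/ΔE ∝ 1/(1/n_f² − 1/n_i²), and the Z² and hc factors cancel in the ratio.
λ₁/λ₂ = (1/3² − 1/4²)/(1/2² − 1/3²) = 0.04861/0.1389 = 0.350.

0.350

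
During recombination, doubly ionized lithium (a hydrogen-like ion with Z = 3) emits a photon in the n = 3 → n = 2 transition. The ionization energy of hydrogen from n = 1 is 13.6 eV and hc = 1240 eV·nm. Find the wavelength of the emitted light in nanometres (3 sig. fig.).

For Z = 3 the level energies scale as Z², so the effective Rydberg energy is 13.6 × 9 = 122.4 eV.
ΔE = 122.4 × (1/2² − 1/3²) = 122.4 × 0.1389 = 17.00 eV.
λ = hc/ΔE = 1240 / 17.00 = 72.9 nm.

72.9 nm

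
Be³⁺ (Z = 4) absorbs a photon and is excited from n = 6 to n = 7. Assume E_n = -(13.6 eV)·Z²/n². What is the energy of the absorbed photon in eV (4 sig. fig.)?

1.604 eV

The Bohr energies scale as Z², so for Z = 4: E_n = −217.6/n² eV.
E_7 = −217.6/49 = −4.441 eV and E_6 = −217.6/36 = −6.044 eV.
The photon energy is |E_7 − E_6| = 1.604 eV.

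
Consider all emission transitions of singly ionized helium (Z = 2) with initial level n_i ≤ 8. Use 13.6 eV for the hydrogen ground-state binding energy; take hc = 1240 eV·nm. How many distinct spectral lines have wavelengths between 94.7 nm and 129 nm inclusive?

5

Enumerate all n_i → n_f pairs with 1 ≤ n_f < n_i ≤ 8 and compute λ = 1240 / [13.6·4·(1/n_f² − 1/n_i²)].
Lines falling in [94.7, 129] nm: 8→2 (97.25 nm), 7→2 (99.28 nm), 6→2 (102.6 nm), 5→2 (108.5 nm), 4→2 (121.6 nm).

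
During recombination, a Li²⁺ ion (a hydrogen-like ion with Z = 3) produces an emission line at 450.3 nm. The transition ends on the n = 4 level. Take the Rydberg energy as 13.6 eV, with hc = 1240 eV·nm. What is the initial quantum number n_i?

The photon energy is ΔE = hc/λ = 1240 / 450.3 = 2.754 eV.
With Z = 3, ΔE = 122.4 × (1/n_f² − 1/n_i²), so 1/n_f² − 1/n_i² = 0.02250.
With n_f = 4: 1/n_i² = 1/16 − 0.02250 = 0.04000, so n_i ≈ 5.00.

n_i = 5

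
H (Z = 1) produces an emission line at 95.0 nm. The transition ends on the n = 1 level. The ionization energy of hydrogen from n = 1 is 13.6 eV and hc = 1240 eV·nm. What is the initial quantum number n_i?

n_i = 5

The photon energy is ΔE = hc/λ = 1240 / 95.0 = 13.05 eV.
With Z = 1, ΔE = 13.60 × (1/n_f² − 1/n_i²), so 1/n_f² − 1/n_i² = 0.9598.
With n_f = 1: 1/n_i² = 1/1 − 0.9598 = 0.04025, so n_i ≈ 4.98.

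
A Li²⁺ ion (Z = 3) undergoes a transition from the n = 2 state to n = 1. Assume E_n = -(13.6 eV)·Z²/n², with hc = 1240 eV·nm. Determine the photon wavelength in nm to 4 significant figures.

For Z = 3 the level energies scale as Z², so the effective Rydberg energy is 13.6 × 9 = 122.4 eV.
ΔE = 122.4 × (1/1² − 1/2²) = 122.4 × 0.7500 = 91.80 eV.
λ = hc/ΔE = 1240 / 91.80 = 13.51 nm.

13.51 nm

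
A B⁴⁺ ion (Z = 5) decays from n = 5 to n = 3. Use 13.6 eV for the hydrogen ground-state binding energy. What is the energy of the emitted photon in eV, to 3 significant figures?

The Bohr energies scale as Z², so for Z = 5: E_n = −340.0/n² eV.
E_5 = −340.0/25 = −13.60 eV and E_3 = −340.0/9 = −37.78 eV.
The photon energy is |E_5 − E_3| = 24.2 eV.

24.2 eV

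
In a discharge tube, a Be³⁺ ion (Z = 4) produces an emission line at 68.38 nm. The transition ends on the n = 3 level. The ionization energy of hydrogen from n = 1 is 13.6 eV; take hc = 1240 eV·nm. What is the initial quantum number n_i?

The photon energy is ΔE = hc/λ = 1240 / 68.38 = 18.13 eV.
With Z = 4, ΔE = 217.6 × (1/n_f² − 1/n_i²), so 1/n_f² − 1/n_i² = 0.08334.
With n_f = 3: 1/n_i² = 1/9 − 0.08334 = 0.02777, so n_i ≈ 6.00.

n_i = 6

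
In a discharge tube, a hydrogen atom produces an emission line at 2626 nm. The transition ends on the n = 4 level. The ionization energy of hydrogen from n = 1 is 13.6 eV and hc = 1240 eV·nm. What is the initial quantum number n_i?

The photon energy is ΔE = hc/λ = 1240 / 2626 = 0.4722 eV.
With Z = 1, ΔE = 13.60 × (1/n_f² − 1/n_i²), so 1/n_f² − 1/n_i² = 0.03472.
With n_f = 4: 1/n_i² = 1/16 − 0.03472 = 0.02778, so n_i ≈ 6.00.

n_i = 6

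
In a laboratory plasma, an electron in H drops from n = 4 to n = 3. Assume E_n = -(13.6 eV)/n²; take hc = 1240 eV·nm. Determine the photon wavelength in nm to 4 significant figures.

ΔE = 13.60 × (1/3² − 1/4²) = 13.60 × 0.04861 = 0.6611 eV.
λ = hc/ΔE = 1240 / 0.6611 = 1876 nm.

1876 nm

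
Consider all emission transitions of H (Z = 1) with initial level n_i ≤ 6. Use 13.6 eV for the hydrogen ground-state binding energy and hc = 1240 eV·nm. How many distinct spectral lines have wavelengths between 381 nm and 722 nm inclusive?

Enumerate all n_i → n_f pairs with 1 ≤ n_f < n_i ≤ 6 and compute λ = 1240 / [13.6·1·(1/n_f² − 1/n_i²)].
Lines falling in [381, 722] nm: 6→2 (410.3 nm), 5→2 (434.2 nm), 4→2 (486.3 nm), 3→2 (656.5 nm).

4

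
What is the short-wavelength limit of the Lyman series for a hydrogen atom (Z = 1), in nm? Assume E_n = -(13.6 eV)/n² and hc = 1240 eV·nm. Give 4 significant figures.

The Lyman series has lower level n_f = 1; the series limit corresponds to n_i → ∞.
ΔE_max = 13.6 × 1 / 1² = 13.60 eV.
λ_min = 1240 / 13.60 = 91.18 nm.

91.18 nm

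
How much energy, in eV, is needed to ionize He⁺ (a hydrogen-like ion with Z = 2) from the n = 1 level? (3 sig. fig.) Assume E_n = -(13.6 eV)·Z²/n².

E_n = −13.6 Z²/n² = −54.40/n² eV for Z = 2.
E_1 = −54.40/1 = −54.4 eV, so ionization (to E = 0) requires 54.4 eV.

54.4 eV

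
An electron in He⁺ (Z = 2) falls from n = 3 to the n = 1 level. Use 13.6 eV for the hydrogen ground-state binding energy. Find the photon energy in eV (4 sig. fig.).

The Bohr energies scale as Z², so for Z = 2: E_n = −54.40/n² eV.
E_3 = −54.40/9 = −6.044 eV and E_1 = −54.40/1 = −54.40 eV.
The photon energy is |E_3 − E_1| = 48.36 eV.

48.36 eV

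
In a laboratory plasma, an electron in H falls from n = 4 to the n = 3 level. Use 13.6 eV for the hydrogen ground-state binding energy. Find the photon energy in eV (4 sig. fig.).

0.6611 eV

E_4 = −13.60/16 = −0.8500 eV and E_3 = −13.60/9 = −1.511 eV.
The photon energy is |E_4 − E_3| = 0.6611 eV.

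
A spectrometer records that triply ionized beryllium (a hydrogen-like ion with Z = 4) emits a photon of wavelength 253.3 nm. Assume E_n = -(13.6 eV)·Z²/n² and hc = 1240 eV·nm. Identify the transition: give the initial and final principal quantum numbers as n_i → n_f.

n_i = 5, n_f = 4

The photon energy is ΔE = hc/λ = 1240 / 253.3 = 4.895 eV.
With Z = 4, ΔE = 217.6 × (1/n_f² − 1/n_i²), so 1/n_f² − 1/n_i² = 0.02250.
Trying n_f = 4 gives 1/n_i² = 0.04000, i.e. n_i ≈ 5; this pair matches.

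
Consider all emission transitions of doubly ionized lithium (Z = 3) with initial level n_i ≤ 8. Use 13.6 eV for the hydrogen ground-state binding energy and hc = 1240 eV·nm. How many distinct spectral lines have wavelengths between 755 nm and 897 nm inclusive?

Enumerate all n_i → n_f pairs with 1 ≤ n_f < n_i ≤ 8 and compute λ = 1240 / [13.6·9·(1/n_f² − 1/n_i²)].
Lines falling in [755, 897] nm: 6→5 (828.9 nm), 8→6 (833.6 nm).

2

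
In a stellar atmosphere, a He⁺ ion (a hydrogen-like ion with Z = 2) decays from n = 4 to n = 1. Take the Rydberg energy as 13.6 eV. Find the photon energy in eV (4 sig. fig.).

51.00 eV

The Bohr energies scale as Z², so for Z = 2: E_n = −54.40/n² eV.
E_4 = −54.40/16 = −3.400 eV and E_1 = −54.40/1 = −54.40 eV.
The photon energy is |E_4 − E_1| = 51.00 eV.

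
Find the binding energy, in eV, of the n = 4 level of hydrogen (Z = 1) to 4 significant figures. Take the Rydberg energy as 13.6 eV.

0.8500 eV

E_4 = −13.60/16 = −0.8500 eV, so ionization (to E = 0) requires 0.8500 eV.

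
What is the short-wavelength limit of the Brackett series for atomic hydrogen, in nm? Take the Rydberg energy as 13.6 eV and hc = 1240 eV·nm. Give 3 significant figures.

The Brackett series has lower level n_f = 4; the series limit corresponds to n_i → ∞.
ΔE_max = 13.6 × 1 / 4² = 0.8500 eV.
λ_min = 1240 / 0.8500 = 1460 nm.

1460 nm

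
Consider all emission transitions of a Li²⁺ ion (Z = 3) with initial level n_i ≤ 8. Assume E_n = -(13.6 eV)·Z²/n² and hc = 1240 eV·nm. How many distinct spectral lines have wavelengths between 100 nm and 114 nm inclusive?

2

Enumerate all n_i → n_f pairs with 1 ≤ n_f < n_i ≤ 8 and compute λ = 1240 / [13.6·9·(1/n_f² − 1/n_i²)].
Lines falling in [100, 114] nm: 8→3 (106.1 nm), 7→3 (111.7 nm).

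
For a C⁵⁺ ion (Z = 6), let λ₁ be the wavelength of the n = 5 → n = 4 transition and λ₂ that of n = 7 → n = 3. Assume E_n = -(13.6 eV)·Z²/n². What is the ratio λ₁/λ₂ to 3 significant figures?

4.03

λ ∝ 1/ΔE ∝ 1/(1/n_f² − 1/n_i²), and the Z² and hc factors cancel in the ratio.
λ₁/λ₂ = (1/3² − 1/7²)/(1/4² − 1/5²) = 0.09070/0.02250 = 4.03.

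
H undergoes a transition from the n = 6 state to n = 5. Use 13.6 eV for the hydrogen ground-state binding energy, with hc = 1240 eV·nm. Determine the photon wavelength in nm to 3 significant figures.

7460 nm

ΔE = 13.60 × (1/5² − 1/6²) = 13.60 × 0.01222 = 0.1662 eV.
λ = hc/ΔE = 1240 / 0.1662 = 7460 nm.
This line belongs to the Pfund series.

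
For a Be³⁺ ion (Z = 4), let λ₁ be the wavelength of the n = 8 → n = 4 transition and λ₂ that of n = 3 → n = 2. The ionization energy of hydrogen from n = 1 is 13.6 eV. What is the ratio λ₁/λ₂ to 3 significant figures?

λ ∝ 1/ΔE ∝ 1/(1/n_f² − 1/n_i²), and the Z² and hc factors cancel in the ratio.
λ₁/λ₂ = (1/2² − 1/3²)/(1/4² − 1/8²) = 0.1389/0.04688 = 2.96.

2.96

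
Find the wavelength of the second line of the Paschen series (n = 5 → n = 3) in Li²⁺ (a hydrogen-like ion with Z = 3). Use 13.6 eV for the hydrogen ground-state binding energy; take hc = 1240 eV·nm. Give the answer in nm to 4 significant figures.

142.5 nm

The Paschen series terminates on n_f = 3; the second line has n_i = 3+2 = 5.
ΔE = 122.4 × (1/3² − 1/5²) = 8.704 eV.
λ = 1240 / 8.704 = 142.5 nm.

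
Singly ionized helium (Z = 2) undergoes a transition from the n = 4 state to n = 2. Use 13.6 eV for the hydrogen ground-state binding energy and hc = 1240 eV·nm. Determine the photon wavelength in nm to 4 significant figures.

121.6 nm

For Z = 2 the level energies scale as Z², so the effective Rydberg energy is 13.6 × 4 = 54.40 eV.
ΔE = 54.40 × (1/2² − 1/4²) = 54.40 × 0.1875 = 10.20 eV.
λ = hc/ΔE = 1240 / 10.20 = 121.6 nm.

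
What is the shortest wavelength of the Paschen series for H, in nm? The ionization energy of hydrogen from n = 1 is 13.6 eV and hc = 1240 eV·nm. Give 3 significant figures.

821 nm

The Paschen series has lower level n_f = 3; the series limit corresponds to n_i → ∞.
ΔE_max = 13.6 × 1 / 3² = 1.511 eV.
λ_min = 1240 / 1.511 = 821 nm.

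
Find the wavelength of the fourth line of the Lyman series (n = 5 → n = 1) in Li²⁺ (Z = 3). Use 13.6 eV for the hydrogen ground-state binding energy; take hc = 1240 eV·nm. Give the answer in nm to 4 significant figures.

The Lyman series terminates on n_f = 1; the fourth line has n_i = 1+4 = 5.
ΔE = 122.4 × (1/1² − 1/5²) = 117.5 eV.
λ = 1240 / 117.5 = 10.55 nm.

10.55 nm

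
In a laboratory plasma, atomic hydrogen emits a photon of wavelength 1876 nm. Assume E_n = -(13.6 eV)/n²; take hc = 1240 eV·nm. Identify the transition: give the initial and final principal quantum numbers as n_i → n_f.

The photon energy is ΔE = hc/λ = 1240 / 1876 = 0.6610 eV.
With Z = 1, ΔE = 13.60 × (1/n_f² − 1/n_i²), so 1/n_f² − 1/n_i² = 0.04860.
Trying n_f = 3 gives 1/n_i² = 0.06251, i.e. n_i ≈ 4; this pair matches.

n_i = 4, n_f = 3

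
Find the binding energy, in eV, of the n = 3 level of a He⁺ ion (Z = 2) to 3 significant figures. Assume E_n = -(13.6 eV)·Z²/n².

E_n = −13.6 Z²/n² = −54.40/n² eV for Z = 2.
E_3 = −54.40/9 = −6.04 eV, so ionization (to E = 0) requires 6.04 eV.

6.04 eV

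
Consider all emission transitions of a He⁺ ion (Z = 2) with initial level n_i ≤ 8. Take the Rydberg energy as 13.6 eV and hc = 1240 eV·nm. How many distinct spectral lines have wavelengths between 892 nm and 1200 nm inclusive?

Enumerate all n_i → n_f pairs with 1 ≤ n_f < n_i ≤ 8 and compute λ = 1240 / [13.6·4·(1/n_f² − 1/n_i²)].
Lines falling in [892, 1200] nm: 8→5 (935.1 nm), 5→4 (1013 nm), 7→5 (1163 nm).

3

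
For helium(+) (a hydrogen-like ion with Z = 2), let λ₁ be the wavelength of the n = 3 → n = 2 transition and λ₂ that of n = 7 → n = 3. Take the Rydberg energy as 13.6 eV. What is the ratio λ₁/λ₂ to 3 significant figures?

0.653

λ ∝ 1/ΔE ∝ 1/(1/n_f² − 1/n_i²), and the Z² and hc factors cancel in the ratio.
λ₁/λ₂ = (1/3² − 1/7²)/(1/2² − 1/3²) = 0.09070/0.1389 = 0.653.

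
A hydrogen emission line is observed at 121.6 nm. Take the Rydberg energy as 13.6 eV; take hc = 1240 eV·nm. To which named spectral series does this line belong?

Lyman

ΔE = 1240/121.6 = 10.20 eV.
This matches 13.6 × (1/1² − 1/2²), so n_f = 1: the Lyman series.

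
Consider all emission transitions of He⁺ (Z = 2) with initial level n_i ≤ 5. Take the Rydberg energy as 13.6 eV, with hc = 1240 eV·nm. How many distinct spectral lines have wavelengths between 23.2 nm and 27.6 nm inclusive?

3

Enumerate all n_i → n_f pairs with 1 ≤ n_f < n_i ≤ 5 and compute λ = 1240 / [13.6·4·(1/n_f² − 1/n_i²)].
Lines falling in [23.2, 27.6] nm: 5→1 (23.74 nm), 4→1 (24.31 nm), 3→1 (25.64 nm).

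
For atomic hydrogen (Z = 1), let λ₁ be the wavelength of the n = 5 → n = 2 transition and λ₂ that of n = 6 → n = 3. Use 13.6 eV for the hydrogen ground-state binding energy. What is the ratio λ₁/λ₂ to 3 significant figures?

λ ∝ 1/ΔE ∝ 1/(1/n_f² − 1/n_i²), and the Z² and hc factors cancel in the ratio.
λ₁/λ₂ = (1/3² − 1/6²)/(1/2² − 1/5²) = 0.08333/0.2100 = 0.397.

0.397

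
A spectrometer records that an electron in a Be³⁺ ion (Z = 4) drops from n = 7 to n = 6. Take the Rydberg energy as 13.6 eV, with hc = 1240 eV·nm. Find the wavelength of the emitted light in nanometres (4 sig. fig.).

773.2 nm

For Z = 4 the level energies scale as Z², so the effective Rydberg energy is 13.6 × 16 = 217.6 eV.
ΔE = 217.6 × (1/6² − 1/7²) = 217.6 × 0.007370 = 1.604 eV.
λ = hc/ΔE = 1240 / 1.604 = 773.2 nm.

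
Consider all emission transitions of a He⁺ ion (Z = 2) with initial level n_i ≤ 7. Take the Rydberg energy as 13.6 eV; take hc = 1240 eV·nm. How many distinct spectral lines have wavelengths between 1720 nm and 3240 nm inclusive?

Enumerate all n_i → n_f pairs with 1 ≤ n_f < n_i ≤ 7 and compute λ = 1240 / [13.6·4·(1/n_f² − 1/n_i²)].
Lines falling in [1720, 3240] nm: 6→5 (1865 nm), 7→6 (3093 nm).

2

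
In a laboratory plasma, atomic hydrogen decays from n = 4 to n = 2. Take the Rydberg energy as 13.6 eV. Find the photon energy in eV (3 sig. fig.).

E_4 = −13.60/16 = −0.8500 eV and E_2 = −13.60/4 = −3.400 eV.
The photon energy is |E_4 − E_2| = 2.55 eV.

2.55 eV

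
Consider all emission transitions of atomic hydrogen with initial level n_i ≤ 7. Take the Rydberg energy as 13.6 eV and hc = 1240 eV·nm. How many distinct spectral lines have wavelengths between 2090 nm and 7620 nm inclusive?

5

Enumerate all n_i → n_f pairs with 1 ≤ n_f < n_i ≤ 7 and compute λ = 1240 / [13.6·1·(1/n_f² − 1/n_i²)].
Lines falling in [2090, 7620] nm: 7→4 (2166 nm), 6→4 (2626 nm), 5→4 (4052 nm), 7→5 (4654 nm), 6→5 (7460 nm).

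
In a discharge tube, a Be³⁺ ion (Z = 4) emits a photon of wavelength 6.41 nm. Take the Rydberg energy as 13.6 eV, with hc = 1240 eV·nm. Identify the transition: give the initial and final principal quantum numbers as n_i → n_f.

The photon energy is ΔE = hc/λ = 1240 / 6.41 = 193.4 eV.
With Z = 4, ΔE = 217.6 × (1/n_f² − 1/n_i²), so 1/n_f² − 1/n_i² = 0.8890.
Trying n_f = 1 gives 1/n_i² = 0.1110, i.e. n_i ≈ 3; this pair matches.

n_i = 3, n_f = 1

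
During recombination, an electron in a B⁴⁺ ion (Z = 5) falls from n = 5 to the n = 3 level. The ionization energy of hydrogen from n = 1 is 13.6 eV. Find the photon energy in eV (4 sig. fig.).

24.18 eV

The Bohr energies scale as Z², so for Z = 5: E_n = −340.0/n² eV.
E_5 = −340.0/25 = −13.60 eV and E_3 = −340.0/9 = −37.78 eV.
The photon energy is |E_5 − E_3| = 24.18 eV.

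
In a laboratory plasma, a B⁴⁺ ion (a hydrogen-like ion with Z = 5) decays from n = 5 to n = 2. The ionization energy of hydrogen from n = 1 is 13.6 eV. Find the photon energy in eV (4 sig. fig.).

71.40 eV

The Bohr energies scale as Z², so for Z = 5: E_n = −340.0/n² eV.
E_5 = −340.0/25 = −13.60 eV and E_2 = −340.0/4 = −85.00 eV.
The photon energy is |E_5 − E_2| = 71.40 eV.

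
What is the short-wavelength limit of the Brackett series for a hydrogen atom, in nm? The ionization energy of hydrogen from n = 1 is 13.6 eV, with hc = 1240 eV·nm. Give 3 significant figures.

The Brackett series has lower level n_f = 4; the series limit corresponds to n_i → ∞.
ΔE_max = 13.6 × 1 / 4² = 0.8500 eV.
λ_min = 1240 / 0.8500 = 1460 nm.

1460 nm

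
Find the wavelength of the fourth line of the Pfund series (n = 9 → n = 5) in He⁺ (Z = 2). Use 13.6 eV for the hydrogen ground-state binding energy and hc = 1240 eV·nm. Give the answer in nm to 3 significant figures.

The Pfund series terminates on n_f = 5; the fourth line has n_i = 5+4 = 9.
ΔE = 54.40 × (1/5² − 1/9²) = 1.504 eV.
λ = 1240 / 1.504 = 824 nm.

824 nm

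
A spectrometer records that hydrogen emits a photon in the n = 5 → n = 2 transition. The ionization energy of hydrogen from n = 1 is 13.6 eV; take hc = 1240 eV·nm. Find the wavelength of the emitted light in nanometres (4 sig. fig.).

434.2 nm

ΔE = 13.60 × (1/2² − 1/5²) = 13.60 × 0.2100 = 2.856 eV.
λ = hc/ΔE = 1240 / 2.856 = 434.2 nm.
This line belongs to the Balmer series.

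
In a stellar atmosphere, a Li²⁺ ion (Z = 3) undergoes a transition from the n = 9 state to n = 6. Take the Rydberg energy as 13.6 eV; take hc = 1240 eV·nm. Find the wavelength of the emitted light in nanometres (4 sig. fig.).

656.5 nm

For Z = 3 the level energies scale as Z², so the effective Rydberg energy is 13.6 × 9 = 122.4 eV.
ΔE = 122.4 × (1/6² − 1/9²) = 122.4 × 0.01543 = 1.889 eV.
λ = hc/ΔE = 1240 / 1.889 = 656.5 nm.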